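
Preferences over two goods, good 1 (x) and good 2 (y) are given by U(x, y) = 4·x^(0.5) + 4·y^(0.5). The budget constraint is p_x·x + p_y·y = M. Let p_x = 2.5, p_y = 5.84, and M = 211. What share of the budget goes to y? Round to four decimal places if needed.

share on y = 0.2998

From the CES first-order condition, (y/x)^(0.5) = p_x/p_y.
Hence y/x = (p_x/p_y)^(1/(0.5)), i.e. raised to the 2 power.
With the ratio pinned down, the budget gives x* = M/(p_x + p_y·(y/x)) and y* = (y/x)·x*.
Numerically y/x = 0.183254, so x* = 211/(2.5 + 5.84·0.183254) = 59.1002 and y* = 0.183254·59.1002 = 10.8304.
Expenditure on y: 5.84·10.8304 = 63.2494; share = 0.2998.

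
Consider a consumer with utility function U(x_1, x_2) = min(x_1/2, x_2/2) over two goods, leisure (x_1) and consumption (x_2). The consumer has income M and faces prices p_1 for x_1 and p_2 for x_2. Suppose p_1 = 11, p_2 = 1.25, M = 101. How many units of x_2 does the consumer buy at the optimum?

With perfect complements, no substitution: consume in ratio x_1:x_2 = 2:2.
Budget: p_1·x_1 + p_2·x_1 = M, so (2·p_1 + 2·p_2)·x_1 = 2·M.
Demand: x_1*(p_1,p_2,M) = 2·M/(2·p_1 + 2·p_2), x_2* = 2·M/(2·p_1 + 2·p_2).
Here 2·11 + 2·1.25 = 24.5, giving x_2* = 8.2449.

x_2* = 8.2449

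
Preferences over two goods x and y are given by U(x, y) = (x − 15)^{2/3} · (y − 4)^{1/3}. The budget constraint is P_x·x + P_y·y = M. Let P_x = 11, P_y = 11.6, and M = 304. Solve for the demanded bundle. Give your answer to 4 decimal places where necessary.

This is Cobb-Douglas in (x−15, y−4): tangency gives 2/3·P_y·(y−4) = 1/3·P_x·(x−15).
Substituting into the budget: x* = 15 + 2/3·(M − 15·P_x − 4·P_y)/P_x, and y* = 4 + 1/3·(…)/P_y.
Discretionary income = 304 − 15·11 − 4·11.6 = 92.6; x* = 15 + 2/3·92.6/11 = 20.6121; y* = 4 + 1/3·92.6/11.6 = 6.6609.

x* = 20.6121, y* = 6.6609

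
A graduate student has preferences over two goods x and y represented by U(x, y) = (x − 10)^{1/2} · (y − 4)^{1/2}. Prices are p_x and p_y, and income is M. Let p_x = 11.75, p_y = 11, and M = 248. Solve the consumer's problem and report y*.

Let x' = x−10, y' = y−4. MRS = y'/x' = p_x/p_y.
Substituting into the budget: x* = 10 + 0.5·(M − 10·p_x − 4·p_y)/p_x, and y* = 4 + 0.5·(…)/p_y.
Discretionary income = 248 − 10·11.75 − 4·11 = 86.5; y* = 4 + 0.5·86.5/11 = 7.9318.

y* = 7.9318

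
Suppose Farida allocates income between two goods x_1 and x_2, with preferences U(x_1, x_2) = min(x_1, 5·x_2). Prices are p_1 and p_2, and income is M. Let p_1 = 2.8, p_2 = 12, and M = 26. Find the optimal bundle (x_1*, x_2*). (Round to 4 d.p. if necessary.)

With perfect complements, no substitution: consume in ratio x_1:x_2 = 5:1.
Budget: p_1·x_1 + p_2·(1/5)·x_1 = M, so (5·p_1 + p_2)·x_1 = 5·M.
Demand: x_1*(p_1,p_2,M) = 5·M/(5·p_1 + p_2), x_2* = M/(5·p_1 + p_2).
Here 5·2.8 + 12 = 26, giving x_1* = 5 and x_2* = 1.

x_1* = 5, x_2* = 1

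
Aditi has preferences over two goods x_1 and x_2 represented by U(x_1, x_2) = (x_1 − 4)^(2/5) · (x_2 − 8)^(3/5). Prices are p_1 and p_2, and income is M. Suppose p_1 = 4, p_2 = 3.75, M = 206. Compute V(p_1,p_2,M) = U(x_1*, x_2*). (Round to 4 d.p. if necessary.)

V = 21.2125

MRS = (2/3)·(x_2−8)/(x_1−4). Tangency with p_1/p_2 gives x_2−8 = (3/2)·(p_1/p_2)·(x_1−4).
Substituting into the budget: x_1* = 4 + 0.4·(M − 4·p_1 − 8·p_2)/p_1, and x_2* = 8 + 0.6·(…)/p_2.
Discretionary income = 206 − 4·4 − 8·3.75 = 160; x_1* = 4 + 0.4·160/4 = 20; x_2* = 8 + 0.6·160/3.75 = 33.6.
Utility at the optimum: U(20, 33.6) = 21.2125.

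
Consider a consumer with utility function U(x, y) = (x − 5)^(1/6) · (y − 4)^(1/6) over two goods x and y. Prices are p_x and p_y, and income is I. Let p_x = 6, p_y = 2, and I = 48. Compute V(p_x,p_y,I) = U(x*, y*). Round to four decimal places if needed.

This is Cobb-Douglas in (x−5, y−4): tangency gives 1/6·p_y·(y−4) = 1/6·p_x·(x−5).
Substituting into the budget: x* = 5 + 0.5·(I − 5·p_x − 4·p_y)/p_x, and y* = 4 + 0.5·(…)/p_y.
Discretionary income = 48 − 5·6 − 4·2 = 10; x* = 5 + 0.5·10/6 = 5.8333; y* = 4 + 0.5·10/2 = 6.5.
Utility at the optimum: U(5.8333, 6.5) = 1.1301.

V = 1.1301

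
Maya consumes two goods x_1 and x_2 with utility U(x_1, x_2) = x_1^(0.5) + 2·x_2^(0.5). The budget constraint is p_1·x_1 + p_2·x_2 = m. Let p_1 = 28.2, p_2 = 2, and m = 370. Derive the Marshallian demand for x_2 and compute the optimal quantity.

Substitute x_2 = (x_2/x_1)·x_1 into the budget: x_1* = m/(p_1 + p_2·(x_2/x_1)).
Numerically x_2/x_1 = 795.24, so x_1* = 370/(28.2 + 2·795.24) = 0.2286 and x_2* = 795.24·0.2286 = 181.777.

x_2* = 181.777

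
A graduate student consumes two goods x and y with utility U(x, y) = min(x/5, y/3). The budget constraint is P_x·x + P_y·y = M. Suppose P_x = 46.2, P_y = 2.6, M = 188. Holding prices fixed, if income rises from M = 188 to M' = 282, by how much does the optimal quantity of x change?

Δx* = 1.9682

Leontief preferences: the optimum is at the kink where x/5 = y/3, i.e. y = (3/5)·x.
Budget: P_x·x + P_y·(3/5)·x = M, so (5·P_x + 3·P_y)·x = 5·M.
Demand: x*(P_x,P_y,M) = 5·M/(5·P_x + 3·P_y), y* = 3·M/(5·P_x + 3·P_y).
Here 5·46.2 + 3·2.6 = 238.8, giving x* = 3.9363.
At M' = 282: x* = 5.9045. Change: 5.9045 − 3.9363 = 1.9682.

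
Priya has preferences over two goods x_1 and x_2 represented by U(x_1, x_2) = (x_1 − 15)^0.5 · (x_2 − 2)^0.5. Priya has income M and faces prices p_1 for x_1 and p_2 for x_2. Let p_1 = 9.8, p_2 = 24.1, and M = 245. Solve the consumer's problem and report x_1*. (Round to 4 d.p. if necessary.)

x_1* = 17.5408

This is Cobb-Douglas in (x_1−15, x_2−2): tangency gives 0.5·p_2·(x_2−2) = 0.5·p_1·(x_1−15).
Substituting into the budget: x_1* = 15 + 0.5·(M − 15·p_1 − 2·p_2)/p_1, and x_2* = 2 + 0.5·(…)/p_2.
Discretionary income = 245 − 15·9.8 − 2·24.1 = 49.8; x_1* = 15 + 0.5·49.8/9.8 = 17.5408.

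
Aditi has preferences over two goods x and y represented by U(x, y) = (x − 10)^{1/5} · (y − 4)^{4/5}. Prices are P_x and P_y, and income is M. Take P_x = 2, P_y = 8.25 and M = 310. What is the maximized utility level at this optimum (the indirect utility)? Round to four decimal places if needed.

MRS = (1/4)·(y−4)/(x−10). Tangency with P_x/P_y gives y−4 = 4·(P_x/P_y)·(x−10).
After buying the subsistence bundle (10, 4), a share 0.2 of the remaining income goes to x: x* = 10 + 0.2·(M − 10P_x − 4P_y)/P_x.
Discretionary income = 310 − 10·2 − 4·8.25 = 257; x* = 10 + 0.2·257/2 = 35.7; y* = 4 + 0.8·257/8.25 = 28.9212.
Utility at the optimum: U(35.7, 28.9212) = 25.0751.

V = 25.0751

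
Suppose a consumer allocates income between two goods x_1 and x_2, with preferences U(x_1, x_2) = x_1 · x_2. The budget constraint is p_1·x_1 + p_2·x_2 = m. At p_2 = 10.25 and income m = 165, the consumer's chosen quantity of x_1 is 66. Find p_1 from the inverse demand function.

Tangency: MRS = x_2/x_1 = p_1/p_2.
Rearranging, p_2·x_2 = p_1·x_1. Substituting into the budget gives p_1·x_1·(1 + 1) = m.
Demand: x_1*(p_1,p_2,m) = 0.5·m/p_1 and x_2* = 0.5·m/p_2.
Set x_1* = 66 in the demand function and solve for p_1: p_1 = 1.25.

p_1 = 1.25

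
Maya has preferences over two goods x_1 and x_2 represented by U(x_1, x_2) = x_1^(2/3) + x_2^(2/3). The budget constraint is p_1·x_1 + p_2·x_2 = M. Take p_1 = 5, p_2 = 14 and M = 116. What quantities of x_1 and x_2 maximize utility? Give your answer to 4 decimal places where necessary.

x_1* = 20.5756, x_2* = 0.9373

From the CES first-order condition, (x_2/x_1)^(1/3) = p_1/p_2.
Hence x_2/x_1 = (p_1/p_2)^(1/(1/3)), i.e. raised to the 3 power.
With the ratio pinned down, the budget gives x_1* = M/(p_1 + p_2·(x_2/x_1)) and x_2* = (x_2/x_1)·x_1*.
Numerically x_2/x_1 = 0.045554, so x_1* = 116/(5 + 14·0.045554) = 20.5756 and x_2* = 0.045554·20.5756 = 0.9373.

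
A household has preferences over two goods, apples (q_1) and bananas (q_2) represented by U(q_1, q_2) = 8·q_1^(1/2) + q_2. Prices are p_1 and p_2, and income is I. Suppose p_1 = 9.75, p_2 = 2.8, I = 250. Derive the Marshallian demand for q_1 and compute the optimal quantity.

Utility is quasi-linear in q_2; the FOC for q_1 is 4/√q_1 = p_1/p_2.
Solve: √q_1 = 4·p_2/p_1, so q_1*(p_1,p_2) = (4·p_2/p_1)², and q_2* = (I − p_1·q_1*)/p_2.
Plugging in: q_1* = (4·2.8/9.75)² = 1.3196.

q_1* = 1.3196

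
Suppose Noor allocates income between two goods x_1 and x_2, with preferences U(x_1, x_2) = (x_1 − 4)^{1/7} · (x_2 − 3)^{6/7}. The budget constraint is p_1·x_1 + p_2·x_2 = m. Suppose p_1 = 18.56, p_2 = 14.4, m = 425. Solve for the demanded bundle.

After buying the subsistence bundle (4, 3), a share 1/7 of the remaining income goes to x_1: x_1* = 4 + 1/7·(m − 4p_1 − 3p_2)/p_1.
Discretionary income = 425 − 4·18.56 − 3·14.4 = 307.56; x_1* = 4 + 1/7·307.56/18.56 = 6.3673; x_2* = 3 + 6/7·307.56/14.4 = 21.3071.

x_1* = 6.3673, x_2* = 21.3071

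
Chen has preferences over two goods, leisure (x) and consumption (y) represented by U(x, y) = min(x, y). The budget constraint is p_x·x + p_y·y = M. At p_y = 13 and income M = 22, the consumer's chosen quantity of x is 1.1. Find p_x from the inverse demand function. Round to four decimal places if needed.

With perfect complements, no substitution: consume in ratio x:y = 1:1.
Budget: p_x·x + p_y·x = M, so (p_x + p_y)·x = M.
Demand: x*(p_x,p_y,M) = M/(p_x + p_y), y* = M/(p_x + p_y).
Set x* = 1.1 in the demand function and solve for p_x: p_x = 7.

p_x = 7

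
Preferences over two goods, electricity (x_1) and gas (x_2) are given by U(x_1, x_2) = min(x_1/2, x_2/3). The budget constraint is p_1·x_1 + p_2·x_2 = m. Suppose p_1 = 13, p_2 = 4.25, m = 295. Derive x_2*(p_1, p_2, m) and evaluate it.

Demand: x_1*(p_1,p_2,m) = 2·m/(2·p_1 + 3·p_2), x_2* = 3·m/(2·p_1 + 3·p_2).
Here 2·13 + 3·4.25 = 38.75, giving x_2* = 22.8387.

x_2* = 22.8387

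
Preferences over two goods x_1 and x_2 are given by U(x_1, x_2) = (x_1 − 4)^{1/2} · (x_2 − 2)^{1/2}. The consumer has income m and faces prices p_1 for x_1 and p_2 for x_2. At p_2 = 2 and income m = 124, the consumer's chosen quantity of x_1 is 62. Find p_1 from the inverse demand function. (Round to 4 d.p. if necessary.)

Let x_1' = x_1−4, x_2' = x_2−2. MRS = x_2'/x_1' = p_1/p_2.
After buying the subsistence bundle (4, 2), a share 0.5 of the remaining income goes to x_1: x_1* = 4 + 0.5·(m − 4p_1 − 2p_2)/p_1.
Set x_1* = 62 in the demand function and solve for p_1: p_1 = 1.

p_1 = 1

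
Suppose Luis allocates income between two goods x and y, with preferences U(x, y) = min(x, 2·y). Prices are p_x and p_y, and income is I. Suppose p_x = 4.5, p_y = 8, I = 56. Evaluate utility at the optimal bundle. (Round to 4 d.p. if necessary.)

V = 6.5882

Leontief preferences: the optimum is at the kink where x/2 = y/1, i.e. y = (1/2)·x.
Budget: p_x·x + p_y·(1/2)·x = I, so (2·p_x + p_y)·x = 2·I.
Demand: x*(p_x,p_y,I) = 2·I/(2·p_x + p_y), y* = I/(2·p_x + p_y).
Here 2·4.5 + 8 = 17, giving x* = 6.5882 and y* = 3.2941.
Utility at the optimum: U(6.5882, 3.2941) = 6.5882.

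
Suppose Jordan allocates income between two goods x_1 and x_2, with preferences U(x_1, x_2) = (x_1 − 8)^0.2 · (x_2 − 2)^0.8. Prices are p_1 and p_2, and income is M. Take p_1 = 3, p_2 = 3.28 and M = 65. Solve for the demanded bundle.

x_1* = 10.296, x_2* = 10.4

MRS = (1/4)·(x_2−2)/(x_1−8). Tangency with p_1/p_2 gives x_2−2 = 4·(p_1/p_2)·(x_1−8).
Substituting into the budget: x_1* = 8 + 0.2·(M − 8·p_1 − 2·p_2)/p_1, and x_2* = 2 + 0.8·(…)/p_2.
Discretionary income = 65 − 8·3 − 2·3.28 = 34.44; x_1* = 8 + 0.2·34.44/3 = 10.296; x_2* = 2 + 0.8·34.44/3.28 = 10.4.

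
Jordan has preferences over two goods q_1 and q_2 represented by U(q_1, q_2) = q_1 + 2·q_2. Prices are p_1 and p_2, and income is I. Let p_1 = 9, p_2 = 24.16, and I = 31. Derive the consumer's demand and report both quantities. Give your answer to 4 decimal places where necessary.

Linear utility — the consumer picks whichever good has higher MU/price: 1/9 = 0.1111 vs 2/24.16 = 0.0828.
q_1 gives more utility per dollar, so spend all income on q_1: q_1* = I/p_1, q_2* = 0.
Numerically: q_1* = 3.4444, q_2* = 0.

q_1* = 3.4444, q_2* = 0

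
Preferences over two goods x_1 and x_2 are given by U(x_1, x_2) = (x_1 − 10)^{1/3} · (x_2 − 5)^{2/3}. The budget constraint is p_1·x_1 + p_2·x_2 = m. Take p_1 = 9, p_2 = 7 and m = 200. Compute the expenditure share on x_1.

share on x_1 = 0.575

Let x_1' = x_1−10, x_2' = x_2−5. MRS = (1/2)·x_2'/x_1' = p_1/p_2.
After buying the subsistence bundle (10, 5), a share 1/3 of the remaining income goes to x_1: x_1* = 10 + 1/3·(m − 10p_1 − 5p_2)/p_1.
Discretionary income = 200 − 10·9 − 5·7 = 75; x_1* = 10 + 1/3·75/9 = 12.7778; x_2* = 5 + 2/3·75/7 = 12.1429.
Expenditure on x_1: 9·12.7778 = 115; share = 0.575.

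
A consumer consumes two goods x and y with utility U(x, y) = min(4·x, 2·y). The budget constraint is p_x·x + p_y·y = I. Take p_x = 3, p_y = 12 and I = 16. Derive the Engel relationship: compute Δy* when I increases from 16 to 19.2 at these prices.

With perfect complements, no substitution: consume in ratio x:y = 2:4.
Budget: p_x·x + p_y·2·x = I, so (2·p_x + 4·p_y)·x = 2·I.
Demand: x*(p_x,p_y,I) = 2·I/(2·p_x + 4·p_y), y* = 4·I/(2·p_x + 4·p_y).
Here 2·3 + 4·12 = 54, giving y* = 1.1852.
At I' = 19.2: y* = 1.4222. Change: 1.4222 − 1.1852 = 0.237.

Δy* = 0.237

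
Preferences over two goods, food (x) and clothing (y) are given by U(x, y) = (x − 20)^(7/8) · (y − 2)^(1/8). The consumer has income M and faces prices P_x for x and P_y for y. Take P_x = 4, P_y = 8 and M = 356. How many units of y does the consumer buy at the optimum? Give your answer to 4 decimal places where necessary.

After buying the subsistence bundle (20, 2), a share 0.875 of the remaining income goes to x: x* = 20 + 0.875·(M − 20P_x − 2P_y)/P_x.
Discretionary income = 356 − 20·4 − 2·8 = 260; y* = 2 + 0.125·260/8 = 6.0625.

y* = 6.0625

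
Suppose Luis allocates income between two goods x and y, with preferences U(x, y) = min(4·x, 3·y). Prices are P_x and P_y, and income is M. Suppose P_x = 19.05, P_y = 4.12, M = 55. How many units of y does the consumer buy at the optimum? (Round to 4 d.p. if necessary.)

Here 3·19.05 + 4·4.12 = 73.63, giving y* = 2.9879.

y* = 2.9879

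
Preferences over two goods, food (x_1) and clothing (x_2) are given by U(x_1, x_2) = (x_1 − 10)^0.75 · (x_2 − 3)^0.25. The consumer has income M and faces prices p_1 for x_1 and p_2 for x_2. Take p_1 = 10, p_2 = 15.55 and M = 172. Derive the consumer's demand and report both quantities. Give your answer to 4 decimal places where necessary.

This is Cobb-Douglas in (x_1−10, x_2−3): tangency gives 0.75·p_2·(x_2−3) = 0.25·p_1·(x_1−10).
After buying the subsistence bundle (10, 3), a share 0.75 of the remaining income goes to x_1: x_1* = 10 + 0.75·(M − 10p_1 − 3p_2)/p_1.
Discretionary income = 172 − 10·10 − 3·15.55 = 25.35; x_1* = 10 + 0.75·25.35/10 = 11.9012; x_2* = 3 + 0.25·25.35/15.55 = 3.4076.

x_1* = 11.9012, x_2* = 3.4076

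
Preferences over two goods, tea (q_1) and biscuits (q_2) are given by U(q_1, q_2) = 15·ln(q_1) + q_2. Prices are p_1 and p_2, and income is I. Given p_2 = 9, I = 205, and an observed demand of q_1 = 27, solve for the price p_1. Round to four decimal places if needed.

MU_q_1 = 15/q_1, MU_q_2 = 1. Tangency: 15/q_1 = p_1/p_2.
So q_1*(p_1,p_2) = 15·p_2/p_1, independent of income; and q_2* = (I − 15·p_2)/p_2.
Set q_1* = 27 in the demand function and solve for p_1: p_1 = 5.

p_1 = 5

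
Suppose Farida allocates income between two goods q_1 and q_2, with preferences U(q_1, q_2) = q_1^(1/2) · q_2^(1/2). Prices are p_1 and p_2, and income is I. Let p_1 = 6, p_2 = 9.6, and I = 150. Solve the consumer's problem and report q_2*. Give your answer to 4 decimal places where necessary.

The MRS is q_2/q_1. Set MRS = p_1/p_2.
Rearranging, p_2·q_2 = p_1·q_1. Substituting into the budget gives p_1·q_1·(1 + 1) = I.
Demand: q_1*(p_1,p_2,I) = 0.5·I/p_1 and q_2* = 0.5·I/p_2.
At p_1=6, p_2=9.6, I=150: q_2* = 0.5·150/9.6 = 7.8125.

q_2* = 7.8125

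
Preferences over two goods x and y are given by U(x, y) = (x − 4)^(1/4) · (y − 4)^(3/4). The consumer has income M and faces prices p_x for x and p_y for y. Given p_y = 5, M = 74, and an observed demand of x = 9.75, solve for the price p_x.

p_x = 2

Let x' = x−4, y' = y−4. MRS = (1/3)·y'/x' = p_x/p_y.
After buying the subsistence bundle (4, 4), a share 0.25 of the remaining income goes to x: x* = 4 + 0.25·(M − 4p_x − 4p_y)/p_x.
Set x* = 9.75 in the demand function and solve for p_x: p_x = 2.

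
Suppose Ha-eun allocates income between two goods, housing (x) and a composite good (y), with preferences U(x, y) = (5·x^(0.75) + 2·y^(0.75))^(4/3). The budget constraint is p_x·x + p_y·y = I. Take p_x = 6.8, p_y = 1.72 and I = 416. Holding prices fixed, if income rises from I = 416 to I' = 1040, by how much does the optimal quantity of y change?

Δy* = 222.2781

MRS = MU_x/MU_y = (5/2)·(y/x)^(0.25). Set equal to p_x/p_y.
Hence y/x = ((2/5)·p_x/p_y)^(1/(0.25)), i.e. raised to the 4 power.
With the ratio pinned down, the budget gives x* = I/(p_x + p_y·(y/x)) and y* = (y/x)·x*.
Numerically y/x = 6.254057, so x* = 416/(6.8 + 1.72·6.254057) = 23.6943 and y* = 6.254057·23.6943 = 148.1854.
At I' = 1040: y* = 370.4635. Change: 370.4635 − 148.1854 = 222.2781.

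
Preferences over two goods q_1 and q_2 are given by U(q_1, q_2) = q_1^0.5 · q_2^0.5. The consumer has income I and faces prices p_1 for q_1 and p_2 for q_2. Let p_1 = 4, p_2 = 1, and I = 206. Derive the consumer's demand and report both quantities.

MU_q_1/MU_q_2 = (0.5·q_2)/(0.5·q_1); tangency sets this equal to p_1/p_2.
Rearranging, p_2·q_2 = p_1·q_1. Substituting into the budget gives p_1·q_1·(1 + 1) = I.
Demand: q_1*(p_1,p_2,I) = 0.5·I/p_1 and q_2* = 0.5·I/p_2.
At p_1=4, p_2=1, I=206: q_1* = 0.5·206/4 = 25.75, q_2* = 103.

q_1* = 25.75, q_2* = 103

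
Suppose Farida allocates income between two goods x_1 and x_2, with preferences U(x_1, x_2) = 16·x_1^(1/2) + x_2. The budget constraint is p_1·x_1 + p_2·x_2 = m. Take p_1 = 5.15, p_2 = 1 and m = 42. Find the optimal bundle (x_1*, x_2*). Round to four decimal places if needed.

x_1* = 2.413, x_2* = 29.5728

Set MRS = p_1/p_2: 8·x_1^(−1/2) = p_1/p_2.
Solve: √x_1 = 8·p_2/p_1, so x_1*(p_1,p_2) = (8·p_2/p_1)², and x_2* = (m − p_1·x_1*)/p_2.
Plugging in: x_1* = (8·1/5.15)² = 2.413, x_2* = 29.5728.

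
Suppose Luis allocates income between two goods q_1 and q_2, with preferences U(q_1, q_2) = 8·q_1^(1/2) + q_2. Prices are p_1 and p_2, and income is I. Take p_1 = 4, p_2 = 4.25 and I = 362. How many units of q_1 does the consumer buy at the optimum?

Set MRS = p_1/p_2: 4·q_1^(−1/2) = p_1/p_2.
Solve: √q_1 = 4·p_2/p_1, so q_1*(p_1,p_2) = (4·p_2/p_1)², and q_2* = (I − p_1·q_1*)/p_2.
Plugging in: q_1* = (4·4.25/4)² = 18.0625.

q_1* = 18.0625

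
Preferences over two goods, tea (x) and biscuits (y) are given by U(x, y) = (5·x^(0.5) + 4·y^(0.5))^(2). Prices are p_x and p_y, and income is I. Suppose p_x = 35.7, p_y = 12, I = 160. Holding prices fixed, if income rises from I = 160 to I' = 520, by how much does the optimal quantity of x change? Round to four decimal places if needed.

MRS = MU_x/MU_y = (5/4)·(y/x)^(0.5). Set equal to p_x/p_y.
Hence y/x = ((4/5)·p_x/p_y)^(1/(0.5)), i.e. raised to the 2 power.
With the ratio pinned down, the budget gives x* = I/(p_x + p_y·(y/x)) and y* = (y/x)·x*.
Numerically y/x = 5.6644, so x* = 160/(35.7 + 12·5.6644) = 1.5433.
At I' = 520: x* = 5.0158. Change: 5.0158 − 1.5433 = 3.4725.

Δx* = 3.4725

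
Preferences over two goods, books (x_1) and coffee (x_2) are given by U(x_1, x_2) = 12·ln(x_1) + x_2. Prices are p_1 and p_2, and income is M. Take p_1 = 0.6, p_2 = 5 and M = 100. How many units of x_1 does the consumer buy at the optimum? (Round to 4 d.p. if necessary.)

So x_1*(p_1,p_2) = 12·p_2/p_1, independent of income; and x_2* = (M − 12·p_2)/p_2.
At the given prices: x_1* = 12·5/0.6 = 100.

x_1* = 100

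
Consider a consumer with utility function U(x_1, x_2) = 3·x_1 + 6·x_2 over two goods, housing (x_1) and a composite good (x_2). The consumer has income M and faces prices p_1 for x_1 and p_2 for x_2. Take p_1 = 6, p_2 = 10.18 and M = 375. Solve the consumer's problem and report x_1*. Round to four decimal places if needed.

x_1* = 0

Perfect substitutes: compare marginal utility per dollar. 3/p_1 vs 6/p_2 → 0.5 vs 0.5894.
x_2 gives more utility per dollar, so spend all income on x_2: x_2* = M/p_2, x_1* = 0.
Numerically: x_1* = 0, x_2* = 36.8369.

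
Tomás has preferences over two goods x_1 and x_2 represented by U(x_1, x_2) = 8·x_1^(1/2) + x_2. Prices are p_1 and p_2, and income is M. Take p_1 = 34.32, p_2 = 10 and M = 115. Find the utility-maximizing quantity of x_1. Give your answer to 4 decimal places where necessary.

Utility is quasi-linear in x_2; the FOC for x_1 is 4/√x_1 = p_1/p_2.
Solve: √x_1 = 4·p_2/p_1, so x_1*(p_1,p_2) = (4·p_2/p_1)², and x_2* = (M − p_1·x_1*)/p_2.
Plugging in: x_1* = (4·10/34.32)² = 1.3584.

x_1* = 1.3584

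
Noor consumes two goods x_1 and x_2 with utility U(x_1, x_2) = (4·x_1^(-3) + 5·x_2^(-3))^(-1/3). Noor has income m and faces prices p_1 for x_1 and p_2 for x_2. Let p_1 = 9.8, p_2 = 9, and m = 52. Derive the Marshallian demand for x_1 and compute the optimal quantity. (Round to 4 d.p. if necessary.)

MU_x_1 ∝ 4·x_1^(-4), MU_x_2 ∝ 5·x_2^(-4), so MRS = (4/5)·(x_2/x_1)^(4) = p_1/p_2.
Solve for the ratio: x_2/x_1 = [(5/4)·p_1/p_2]^(0.25).
With the ratio pinned down, the budget gives x_1* = m/(p_1 + p_2·(x_2/x_1)) and x_2* = (x_2/x_1)·x_1*.
Numerically x_2/x_1 = 1.080123, so x_1* = 52/(9.8 + 9·1.080123) = 2.6638.

x_1* = 2.6638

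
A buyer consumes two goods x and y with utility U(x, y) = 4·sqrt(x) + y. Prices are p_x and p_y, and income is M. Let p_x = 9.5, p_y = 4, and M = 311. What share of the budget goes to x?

Utility is quasi-linear in y; the FOC for x is 2/√x = p_x/p_y.
Thus x* = (2·p_y/p_x)² — independent of M — with the rest of income spent on y.
Plugging in: x* = (2·4/9.5)² = 0.7091, y* = 76.0658.
Expenditure on x: 9.5·0.7091 = 6.7368; share = 0.0217.

share on x = 0.0217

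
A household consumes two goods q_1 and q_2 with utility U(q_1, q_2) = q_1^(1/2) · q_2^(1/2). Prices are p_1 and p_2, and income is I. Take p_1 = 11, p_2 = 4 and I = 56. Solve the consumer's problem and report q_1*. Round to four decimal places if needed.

q_1* = 2.5455

Tangency: MRS = q_2/q_1 = p_1/p_2.
Rearranging, p_2·q_2 = p_1·q_1. Substituting into the budget gives p_1·q_1·(1 + 1) = I.
Demand: q_1*(p_1,p_2,I) = 0.5·I/p_1 and q_2* = 0.5·I/p_2.
At p_1=11, p_2=4, I=56: q_1* = 0.5·56/11 = 2.5455.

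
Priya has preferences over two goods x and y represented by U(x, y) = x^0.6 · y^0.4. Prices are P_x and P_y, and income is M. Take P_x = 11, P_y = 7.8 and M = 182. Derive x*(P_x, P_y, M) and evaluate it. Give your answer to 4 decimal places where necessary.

Tangency: MRS = (3/2)·y/x = P_x/P_y.
Rearranging, P_y·y = (2/3)·P_x·x. Substituting into the budget gives P_x·x·(1 + (2/3)) = M.
Demand: x*(P_x,P_y,M) = 0.6·M/P_x and y* = 0.4·M/P_y.
At P_x=11, P_y=7.8, M=182: x* = 0.6·182/11 = 9.9273.

x* = 9.9273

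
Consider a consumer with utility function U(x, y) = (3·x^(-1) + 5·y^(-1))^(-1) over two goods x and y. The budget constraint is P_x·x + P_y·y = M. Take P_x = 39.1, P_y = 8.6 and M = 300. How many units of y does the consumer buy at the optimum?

MU_x ∝ 3·x^(-2), MU_y ∝ 5·y^(-2), so MRS = (3/5)·(y/x)^(2) = P_x/P_y.
Solve for the ratio: y/x = [(5/3)·P_x/P_y]^(0.5).
With the ratio pinned down, the budget gives x* = M/(P_x + P_y·(y/x)) and y* = (y/x)·x*.
Numerically y/x = 2.752729, so x* = 300/(39.1 + 8.6·2.752729) = 4.7791 and y* = 2.752729·4.7791 = 13.1555.

y* = 13.1555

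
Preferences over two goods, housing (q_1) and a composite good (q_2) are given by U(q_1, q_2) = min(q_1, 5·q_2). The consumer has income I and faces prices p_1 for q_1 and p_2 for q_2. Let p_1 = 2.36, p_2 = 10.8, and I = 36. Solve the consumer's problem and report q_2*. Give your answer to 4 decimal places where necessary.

Here 5·2.36 + 10.8 = 22.6, giving q_2* = 1.5929.

q_2* = 1.5929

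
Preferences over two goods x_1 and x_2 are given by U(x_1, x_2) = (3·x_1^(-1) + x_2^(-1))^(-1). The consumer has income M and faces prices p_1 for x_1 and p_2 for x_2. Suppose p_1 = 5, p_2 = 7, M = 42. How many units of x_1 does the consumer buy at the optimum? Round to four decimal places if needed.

MU_x_1 ∝ 3·x_1^(-2), MU_x_2 ∝ x_2^(-2), so MRS = 3·(x_2/x_1)^(2) = p_1/p_2.
Solve for the ratio: x_2/x_1 = [(1/3)·p_1/p_2]^(0.5).
With the ratio pinned down, the budget gives x_1* = M/(p_1 + p_2·(x_2/x_1)) and x_2* = (x_2/x_1)·x_1*.
Numerically x_2/x_1 = 0.48795, so x_1* = 42/(5 + 7·0.48795) = 4.9907.

x_1* = 4.9907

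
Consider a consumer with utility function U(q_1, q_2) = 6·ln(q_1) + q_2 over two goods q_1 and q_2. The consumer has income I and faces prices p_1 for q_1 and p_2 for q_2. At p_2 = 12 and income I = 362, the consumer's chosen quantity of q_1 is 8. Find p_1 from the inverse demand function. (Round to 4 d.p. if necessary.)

Set MRS = p_1/p_2: (6/q_1)/1 = p_1/p_2.
So q_1*(p_1,p_2) = 6·p_2/p_1, independent of income; and q_2* = (I − 6·p_2)/p_2.
Set q_1* = 8 in the demand function and solve for p_1: p_1 = 9.

p_1 = 9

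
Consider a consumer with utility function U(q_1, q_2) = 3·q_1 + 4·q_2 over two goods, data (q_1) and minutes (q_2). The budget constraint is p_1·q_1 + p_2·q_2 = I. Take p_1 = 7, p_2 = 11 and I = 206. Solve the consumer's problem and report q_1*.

q_1* = 29.4286

Linear utility — the consumer picks whichever good has higher MU/price: 3/7 = 0.4286 vs 4/11 = 0.3636.
q_1 gives more utility per dollar, so spend all income on q_1: q_1* = I/p_1, q_2* = 0.
Numerically: q_1* = 29.4286, q_2* = 0.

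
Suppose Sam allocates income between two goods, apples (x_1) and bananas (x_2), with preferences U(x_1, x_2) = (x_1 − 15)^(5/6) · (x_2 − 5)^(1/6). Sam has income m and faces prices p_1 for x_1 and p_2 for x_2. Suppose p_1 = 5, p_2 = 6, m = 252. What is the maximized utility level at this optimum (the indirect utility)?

V = 18.175

Let x_1' = x_1−15, x_2' = x_2−5. MRS = 5·x_2'/x_1' = p_1/p_2.
After buying the subsistence bundle (15, 5), a share 5/6 of the remaining income goes to x_1: x_1* = 15 + 5/6·(m − 15p_1 − 5p_2)/p_1.
Discretionary income = 252 − 15·5 − 5·6 = 147; x_1* = 15 + 5/6·147/5 = 39.5; x_2* = 5 + 1/6·147/6 = 9.0833.
Utility at the optimum: U(39.5, 9.0833) = 18.175.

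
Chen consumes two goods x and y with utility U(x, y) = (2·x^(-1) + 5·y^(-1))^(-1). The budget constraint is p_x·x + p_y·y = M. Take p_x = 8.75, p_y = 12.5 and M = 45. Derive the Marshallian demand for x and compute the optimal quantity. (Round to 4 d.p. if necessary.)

MRS = MU_x/MU_y = (2/5)·(y/x)^(2). Set equal to p_x/p_y.
Solve for the ratio: y/x = [(5/2)·p_x/p_y]^(0.5).
Substitute y = (y/x)·x into the budget: x* = M/(p_x + p_y·(y/x)).
Numerically y/x = 1.322876, so x* = 45/(8.75 + 12.5·1.322876) = 1.7796.

x* = 1.7796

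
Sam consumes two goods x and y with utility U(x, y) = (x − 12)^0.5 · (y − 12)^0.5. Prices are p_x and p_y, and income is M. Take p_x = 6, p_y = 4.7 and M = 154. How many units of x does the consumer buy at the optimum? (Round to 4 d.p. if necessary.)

Discretionary income = 154 − 12·6 − 12·4.7 = 25.6; x* = 12 + 0.5·25.6/6 = 14.1333.

x* = 14.1333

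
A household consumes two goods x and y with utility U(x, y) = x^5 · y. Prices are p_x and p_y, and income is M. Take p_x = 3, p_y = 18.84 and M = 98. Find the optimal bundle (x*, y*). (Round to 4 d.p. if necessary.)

The MRS is 5·y/x. Set MRS = p_x/p_y.
Rearranging, p_y·y = (1/5)·p_x·x. Substituting into the budget gives p_x·x·(1 + (1/5)) = M.
Demand: x*(p_x,p_y,M) = 5/6·M/p_x and y* = 1/6·M/p_y.
At p_x=3, p_y=18.84, M=98: x* = 5/6·98/3 = 27.2222, y* = 0.8669.

x* = 27.2222, y* = 0.8669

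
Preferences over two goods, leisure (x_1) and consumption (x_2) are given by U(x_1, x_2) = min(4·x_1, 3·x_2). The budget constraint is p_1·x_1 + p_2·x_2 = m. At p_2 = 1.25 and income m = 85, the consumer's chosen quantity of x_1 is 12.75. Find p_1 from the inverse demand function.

With perfect complements, no substitution: consume in ratio x_1:x_2 = 3:4.
Budget: p_1·x_1 + p_2·(4/3)·x_1 = m, so (3·p_1 + 4·p_2)·x_1 = 3·m.
Demand: x_1*(p_1,p_2,m) = 3·m/(3·p_1 + 4·p_2), x_2* = 4·m/(3·p_1 + 4·p_2).
Set x_1* = 12.75 in the demand function and solve for p_1: p_1 = 5.

p_1 = 5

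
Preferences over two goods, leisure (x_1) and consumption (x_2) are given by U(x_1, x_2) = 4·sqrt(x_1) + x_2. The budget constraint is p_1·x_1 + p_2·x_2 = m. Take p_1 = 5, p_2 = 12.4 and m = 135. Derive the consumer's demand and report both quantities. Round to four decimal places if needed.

Set MRS = p_1/p_2: 2·x_1^(−1/2) = p_1/p_2.
Thus x_1* = (2·p_2/p_1)² — independent of m — with the rest of income spent on x_2.
Plugging in: x_1* = (2·12.4/5)² = 24.6016, x_2* = 0.9671.

x_1* = 24.6016, x_2* = 0.9671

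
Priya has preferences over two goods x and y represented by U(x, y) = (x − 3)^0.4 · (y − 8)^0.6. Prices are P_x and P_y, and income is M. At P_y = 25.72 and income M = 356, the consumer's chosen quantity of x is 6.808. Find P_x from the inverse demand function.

MRS = (2/3)·(y−8)/(x−3). Tangency with P_x/P_y gives y−8 = (3/2)·(P_x/P_y)·(x−3).
After buying the subsistence bundle (3, 8), a share 0.4 of the remaining income goes to x: x* = 3 + 0.4·(M − 3P_x − 8P_y)/P_x.
Set x* = 6.808 in the demand function and solve for P_x: P_x = 12.

P_x = 12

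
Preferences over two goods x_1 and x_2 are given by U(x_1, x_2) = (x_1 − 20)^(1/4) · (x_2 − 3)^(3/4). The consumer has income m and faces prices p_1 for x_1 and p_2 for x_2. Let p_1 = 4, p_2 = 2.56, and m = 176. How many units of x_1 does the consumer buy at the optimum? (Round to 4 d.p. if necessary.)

This is Cobb-Douglas in (x_1−20, x_2−3): tangency gives 0.25·p_2·(x_2−3) = 0.75·p_1·(x_1−20).
Substituting into the budget: x_1* = 20 + 0.25·(m − 20·p_1 − 3·p_2)/p_1, and x_2* = 3 + 0.75·(…)/p_2.
Discretionary income = 176 − 20·4 − 3·2.56 = 88.32; x_1* = 20 + 0.25·88.32/4 = 25.52.

x_1* = 25.52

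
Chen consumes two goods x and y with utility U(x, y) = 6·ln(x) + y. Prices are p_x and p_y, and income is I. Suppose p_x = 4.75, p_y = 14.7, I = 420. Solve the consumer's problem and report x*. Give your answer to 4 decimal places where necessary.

x* = 18.5684

MU_x = 6/x, MU_y = 1. Tangency: 6/x = p_x/p_y.
So x*(p_x,p_y) = 6·p_y/p_x, independent of income; and y* = (I − 6·p_y)/p_y.
At the given prices: x* = 6·14.7/4.75 = 18.5684.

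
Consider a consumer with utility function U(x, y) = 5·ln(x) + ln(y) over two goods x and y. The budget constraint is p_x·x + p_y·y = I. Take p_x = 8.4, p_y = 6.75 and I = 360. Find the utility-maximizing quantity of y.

y* = 8.8889

At p_x=8.4, p_y=6.75, I=360: y* = 1/6·360/6.75 = 8.8889.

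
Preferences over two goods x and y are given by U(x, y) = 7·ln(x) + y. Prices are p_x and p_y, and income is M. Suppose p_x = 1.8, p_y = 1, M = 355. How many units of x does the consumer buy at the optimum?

x* = 3.8889

Set MRS = p_x/p_y: (7/x)/1 = p_x/p_y.
So x*(p_x,p_y) = 7·p_y/p_x, independent of income; and y* = (M − 7·p_y)/p_y.
At the given prices: x* = 7·1/1.8 = 3.8889.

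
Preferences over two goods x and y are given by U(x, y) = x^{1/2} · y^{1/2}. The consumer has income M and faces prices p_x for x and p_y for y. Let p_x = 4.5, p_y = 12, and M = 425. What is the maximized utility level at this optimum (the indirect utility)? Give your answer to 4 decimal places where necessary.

At p_x=4.5, p_y=12, M=425: x* = 0.5·425/4.5 = 47.2222, y* = 17.7083.
Utility at the optimum: U(47.2222, 17.7083) = 28.9176.

V = 28.9176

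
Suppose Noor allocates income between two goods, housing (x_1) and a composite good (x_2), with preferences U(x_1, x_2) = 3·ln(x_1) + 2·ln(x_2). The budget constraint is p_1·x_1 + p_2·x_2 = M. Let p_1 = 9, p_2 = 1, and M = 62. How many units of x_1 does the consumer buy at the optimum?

MU_x_1/MU_x_2 = (3·x_2)/(2·x_1); tangency sets this equal to p_1/p_2.
So 3·p_2·x_2 = 2·p_1·x_1; combined with the budget, a share 0.6 of income goes to x_1.
Demand: x_1*(p_1,p_2,M) = 0.6·M/p_1 and x_2* = 0.4·M/p_2.
At p_1=9, p_2=1, M=62: x_1* = 0.6·62/9 = 4.1333.

x_1* = 4.1333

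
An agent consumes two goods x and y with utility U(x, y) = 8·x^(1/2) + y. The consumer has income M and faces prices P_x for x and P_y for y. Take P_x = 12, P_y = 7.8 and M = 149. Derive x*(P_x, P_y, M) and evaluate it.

x* = 6.76

Plugging in: x* = (4·7.8/12)² = 6.76.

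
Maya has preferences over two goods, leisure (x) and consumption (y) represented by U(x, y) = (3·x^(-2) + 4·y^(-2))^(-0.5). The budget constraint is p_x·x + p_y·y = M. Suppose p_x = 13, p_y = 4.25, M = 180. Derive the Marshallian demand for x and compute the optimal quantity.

MU_x ∝ 3·x^(-3), MU_y ∝ 4·y^(-3), so MRS = (3/4)·(y/x)^(3) = p_x/p_y.
Hence y/x = ((4/3)·p_x/p_y)^(1/(3)), i.e. raised to the 1/3 power.
Substitute y = (y/x)·x into the budget: x* = M/(p_x + p_y·(y/x)).
Numerically y/x = 1.597709, so x* = 180/(13 + 4.25·1.597709) = 9.0954.

x* = 9.0954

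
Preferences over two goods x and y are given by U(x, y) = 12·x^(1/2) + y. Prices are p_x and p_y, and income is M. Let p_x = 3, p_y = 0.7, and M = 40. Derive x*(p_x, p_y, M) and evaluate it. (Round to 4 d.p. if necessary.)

MU_x = 6/√x, MU_y = 1. Tangency: 6/√x = p_x/p_y.
Solve: √x = 6·p_y/p_x, so x*(p_x,p_y) = (6·p_y/p_x)², and y* = (M − p_x·x*)/p_y.
Plugging in: x* = (6·0.7/3)² = 1.96.

x* = 1.96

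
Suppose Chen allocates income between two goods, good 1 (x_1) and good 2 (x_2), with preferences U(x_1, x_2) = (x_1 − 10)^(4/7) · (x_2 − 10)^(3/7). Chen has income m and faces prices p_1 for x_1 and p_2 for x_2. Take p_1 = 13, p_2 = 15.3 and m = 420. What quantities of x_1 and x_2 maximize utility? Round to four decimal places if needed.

MRS = (4/3)·(x_2−10)/(x_1−10). Tangency with p_1/p_2 gives x_2−10 = (3/4)·(p_1/p_2)·(x_1−10).
Substituting into the budget: x_1* = 10 + 4/7·(m − 10·p_1 − 10·p_2)/p_1, and x_2* = 10 + 3/7·(…)/p_2.
Discretionary income = 420 − 10·13 − 10·15.3 = 137; x_1* = 10 + 4/7·137/13 = 16.022; x_2* = 10 + 3/7·137/15.3 = 13.8375.

x_1* = 16.022, x_2* = 13.8375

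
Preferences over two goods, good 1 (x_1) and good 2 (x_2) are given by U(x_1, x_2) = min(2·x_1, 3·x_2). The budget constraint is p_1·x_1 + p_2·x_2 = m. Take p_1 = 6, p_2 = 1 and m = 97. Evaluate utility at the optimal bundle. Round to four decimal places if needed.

V = 29.1

With perfect complements, no substitution: consume in ratio x_1:x_2 = 3:2.
Budget: p_1·x_1 + p_2·(2/3)·x_1 = m, so (3·p_1 + 2·p_2)·x_1 = 3·m.
Demand: x_1*(p_1,p_2,m) = 3·m/(3·p_1 + 2·p_2), x_2* = 2·m/(3·p_1 + 2·p_2).
Here 3·6 + 2·1 = 20, giving x_1* = 14.55 and x_2* = 9.7.
Utility at the optimum: U(14.55, 9.7) = 29.1.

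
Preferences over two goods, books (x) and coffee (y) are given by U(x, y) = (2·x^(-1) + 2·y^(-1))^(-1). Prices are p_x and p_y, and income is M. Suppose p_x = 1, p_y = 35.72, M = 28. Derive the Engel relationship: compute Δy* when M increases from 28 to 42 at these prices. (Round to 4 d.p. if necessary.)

With the ratio pinned down, the budget gives x* = M/(p_x + p_y·(y/x)) and y* = (y/x)·x*.
Numerically y/x = 0.167319, so x* = 28/(1 + 35.72·0.167319) = 4.0134 and y* = 0.167319·4.0134 = 0.6715.
At M' = 42: y* = 1.0073. Change: 1.0073 − 0.6715 = 0.3358.

Δy* = 0.3358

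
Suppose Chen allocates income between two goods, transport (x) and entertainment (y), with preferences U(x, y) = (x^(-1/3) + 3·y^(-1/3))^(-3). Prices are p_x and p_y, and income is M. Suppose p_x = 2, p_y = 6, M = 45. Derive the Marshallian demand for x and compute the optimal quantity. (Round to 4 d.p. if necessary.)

x* = 5.625

MU_x ∝ x^(-4/3), MU_y ∝ 3·y^(-4/3), so MRS = (1/3)·(y/x)^(4/3) = p_x/p_y.
Hence y/x = (3·p_x/p_y)^(1/(4/3)), i.e. raised to the 0.75 power.
With the ratio pinned down, the budget gives x* = M/(p_x + p_y·(y/x)) and y* = (y/x)·x*.
Numerically y/x = 1, so x* = 45/(2 + 6·1) = 5.625.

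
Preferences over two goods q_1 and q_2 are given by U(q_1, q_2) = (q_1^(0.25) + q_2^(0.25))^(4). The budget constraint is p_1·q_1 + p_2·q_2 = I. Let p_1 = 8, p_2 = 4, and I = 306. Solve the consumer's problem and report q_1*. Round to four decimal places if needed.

From the CES first-order condition, (q_2/q_1)^(0.75) = p_1/p_2.
Solve for the ratio: q_2/q_1 = [p_1/p_2]^(4/3).
With the ratio pinned down, the budget gives q_1* = I/(p_1 + p_2·(q_2/q_1)) and q_2* = (q_2/q_1)·q_1*.
Numerically q_2/q_1 = 2.519842, so q_1* = 306/(8 + 4·2.519842) = 16.9254.

q_1* = 16.9254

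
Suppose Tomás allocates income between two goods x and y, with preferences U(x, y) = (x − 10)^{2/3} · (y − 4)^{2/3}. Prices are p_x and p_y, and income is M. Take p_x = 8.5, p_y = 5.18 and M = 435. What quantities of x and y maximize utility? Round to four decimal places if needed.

x* = 29.3694, y* = 35.7838

MRS = (y−4)/(x−10). Tangency with p_x/p_y gives y−4 = (p_x/p_y)·(x−10).
After buying the subsistence bundle (10, 4), a share 0.5 of the remaining income goes to x: x* = 10 + 0.5·(M − 10p_x − 4p_y)/p_x.
Discretionary income = 435 − 10·8.5 − 4·5.18 = 329.28; x* = 10 + 0.5·329.28/8.5 = 29.3694; y* = 4 + 0.5·329.28/5.18 = 35.7838.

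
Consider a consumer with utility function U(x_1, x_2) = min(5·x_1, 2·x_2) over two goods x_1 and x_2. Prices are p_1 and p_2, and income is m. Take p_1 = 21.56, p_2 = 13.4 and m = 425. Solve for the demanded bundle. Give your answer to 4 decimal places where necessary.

With perfect complements, no substitution: consume in ratio x_1:x_2 = 2:5.
Budget: p_1·x_1 + p_2·(5/2)·x_1 = m, so (2·p_1 + 5·p_2)·x_1 = 2·m.
Demand: x_1*(p_1,p_2,m) = 2·m/(2·p_1 + 5·p_2), x_2* = 5·m/(2·p_1 + 5·p_2).
Here 2·21.56 + 5·13.4 = 110.12, giving x_1* = 7.7189 and x_2* = 19.2971.

x_1* = 7.7189, x_2* = 19.2971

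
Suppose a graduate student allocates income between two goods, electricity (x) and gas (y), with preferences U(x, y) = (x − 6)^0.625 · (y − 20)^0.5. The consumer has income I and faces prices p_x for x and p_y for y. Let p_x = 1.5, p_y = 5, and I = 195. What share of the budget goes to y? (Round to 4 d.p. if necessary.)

share on y = 0.7088

Let x' = x−6, y' = y−20. MRS = (5/4)·y'/x' = p_x/p_y.
After buying the subsistence bundle (6, 20), a share 5/9 of the remaining income goes to x: x* = 6 + 5/9·(I − 6p_x − 20p_y)/p_x.
Discretionary income = 195 − 6·1.5 − 20·5 = 86; x* = 6 + 5/9·86/1.5 = 37.8519; y* = 20 + 4/9·86/5 = 27.6444.
Expenditure on y: 5·27.6444 = 138.2222; share = 0.7088.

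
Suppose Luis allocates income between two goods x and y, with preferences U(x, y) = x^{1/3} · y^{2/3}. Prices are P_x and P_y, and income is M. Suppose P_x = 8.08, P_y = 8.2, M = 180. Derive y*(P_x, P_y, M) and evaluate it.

y* = 14.6341

The MRS is (1/2)·y/x. Set MRS = P_x/P_y.
So 1/3·P_y·y = 2/3·P_x·x; combined with the budget, a share 1/3 of income goes to x.
Demand: x*(P_x,P_y,M) = 1/3·M/P_x and y* = 2/3·M/P_y.
At P_x=8.08, P_y=8.2, M=180: y* = 2/3·180/8.2 = 14.6341.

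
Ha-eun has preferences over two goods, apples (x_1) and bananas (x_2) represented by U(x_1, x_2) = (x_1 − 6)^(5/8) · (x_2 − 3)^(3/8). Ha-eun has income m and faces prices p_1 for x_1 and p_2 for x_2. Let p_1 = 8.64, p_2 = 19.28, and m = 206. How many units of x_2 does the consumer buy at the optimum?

Let x_1' = x_1−6, x_2' = x_2−3. MRS = (5/3)·x_2'/x_1' = p_1/p_2.
After buying the subsistence bundle (6, 3), a share 0.625 of the remaining income goes to x_1: x_1* = 6 + 0.625·(m − 6p_1 − 3p_2)/p_1.
Discretionary income = 206 − 6·8.64 − 3·19.28 = 96.32; x_2* = 3 + 0.375·96.32/19.28 = 4.8734.

x_2* = 4.8734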